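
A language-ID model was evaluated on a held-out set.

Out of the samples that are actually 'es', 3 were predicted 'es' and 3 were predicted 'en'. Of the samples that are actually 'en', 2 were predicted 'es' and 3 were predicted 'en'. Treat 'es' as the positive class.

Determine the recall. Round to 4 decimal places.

0.5000

Recall = TP/(TP+FN) = 3/(3+3) = 3/6 = 0.5000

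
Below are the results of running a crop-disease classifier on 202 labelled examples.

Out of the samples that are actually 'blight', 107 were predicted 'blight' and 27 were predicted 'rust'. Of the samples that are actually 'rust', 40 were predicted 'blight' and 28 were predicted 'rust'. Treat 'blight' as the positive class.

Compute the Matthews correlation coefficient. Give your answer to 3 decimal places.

0.223

MCC = (TP·TN − FP·FN) / √((TP+FP)(TP+FN)(TN+FP)(TN+FN))
Numerator = 107·28 − 40·27 = 1916
Denominator = √(147·134·68·55) = √73670520 = 8583.1533
MCC = 1916 / 8583.1533 = 0.223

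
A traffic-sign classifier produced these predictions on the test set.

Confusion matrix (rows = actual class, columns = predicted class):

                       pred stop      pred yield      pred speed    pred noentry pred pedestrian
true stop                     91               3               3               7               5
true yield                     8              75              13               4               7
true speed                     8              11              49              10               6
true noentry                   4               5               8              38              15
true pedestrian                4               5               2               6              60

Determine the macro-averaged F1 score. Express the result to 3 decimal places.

Per-class F1 score (2·TP/(2·TP+FP+FN)):
  stop: TP=91, FP=8+8+4+4=24, FN=3+3+7+5=18 → 182/224 = 0.8125
  yield: TP=75, FP=3+11+5+5=24, FN=8+13+4+7=32 → 150/206 = 0.7282
  speed: TP=49, FP=3+13+8+2=26, FN=8+11+10+6=35 → 98/159 = 0.6164
  noentry: TP=38, FP=7+4+10+6=27, FN=4+5+8+15=32 → 76/135 = 0.5630
  pedestrian: TP=60, FP=5+7+6+15=33, FN=4+5+2+6=17 → 120/170 = 0.7059
Macro-F1 score = mean = (0.8125 + 0.7282 + 0.6164 + 0.5630 + 0.7059) / 5 = 0.685

0.685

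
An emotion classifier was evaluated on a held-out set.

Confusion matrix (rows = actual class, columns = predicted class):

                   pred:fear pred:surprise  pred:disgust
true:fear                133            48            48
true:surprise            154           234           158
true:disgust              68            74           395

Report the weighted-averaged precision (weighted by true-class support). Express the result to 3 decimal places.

0.608

Per-class precision (TP/(TP+FP)):
  fear: TP=133, FP=154+68=222 → 133/355 = 0.3746
  surprise: TP=234, FP=48+74=122 → 234/356 = 0.6573
  disgust: TP=395, FP=48+158=206 → 395/601 = 0.6572
Weighted-precision = Σ (supportᵢ/N)·precisionᵢ with N=1312: (229/1312)·0.3746 + (546/1312)·0.6573 + (537/1312)·0.6572 = 0.608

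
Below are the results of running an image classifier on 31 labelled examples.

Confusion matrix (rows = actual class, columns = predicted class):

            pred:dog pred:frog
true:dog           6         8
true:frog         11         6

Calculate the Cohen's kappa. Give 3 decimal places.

-0.214

Observed agreement pₒ = trace/N = 12/31 = 0.3871
Expected agreement pₑ = Σ (rowᵢ·colᵢ)/N² = (14·17 + 17·14)/31² = 0.4953
κ = (pₒ − pₑ)/(1 − pₑ) = (0.3871 − 0.4953)/(1 − 0.4953) = -0.214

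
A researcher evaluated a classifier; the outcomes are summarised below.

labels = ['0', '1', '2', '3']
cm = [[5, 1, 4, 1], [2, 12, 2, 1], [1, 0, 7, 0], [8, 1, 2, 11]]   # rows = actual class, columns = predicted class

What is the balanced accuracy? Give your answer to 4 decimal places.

0.6339

Balanced accuracy = mean of per-class recall.
  0: recall = 5/11 = 0.45455
  1: recall = 12/17 = 0.70588
  2: recall = 7/8 = 0.87500
  3: recall = 11/22 = 0.50000
Mean = (0.45455 + 0.70588 + 0.87500 + 0.50000) / 4 = 0.6339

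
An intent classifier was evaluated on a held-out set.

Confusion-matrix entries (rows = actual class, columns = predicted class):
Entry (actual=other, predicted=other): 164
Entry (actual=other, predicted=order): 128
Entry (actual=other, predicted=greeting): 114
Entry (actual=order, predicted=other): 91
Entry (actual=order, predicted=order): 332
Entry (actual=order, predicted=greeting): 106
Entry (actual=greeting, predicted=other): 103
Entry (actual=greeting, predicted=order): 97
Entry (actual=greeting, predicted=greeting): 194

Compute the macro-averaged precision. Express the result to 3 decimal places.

Per-class precision (TP/(TP+FP)):
  other: TP=164, FP=91+103=194 → 164/358 = 0.4581
  order: TP=332, FP=128+97=225 → 332/557 = 0.5961
  greeting: TP=194, FP=114+106=220 → 194/414 = 0.4686
Macro-precision = mean = (0.4581 + 0.5961 + 0.4686) / 3 = 0.508

0.508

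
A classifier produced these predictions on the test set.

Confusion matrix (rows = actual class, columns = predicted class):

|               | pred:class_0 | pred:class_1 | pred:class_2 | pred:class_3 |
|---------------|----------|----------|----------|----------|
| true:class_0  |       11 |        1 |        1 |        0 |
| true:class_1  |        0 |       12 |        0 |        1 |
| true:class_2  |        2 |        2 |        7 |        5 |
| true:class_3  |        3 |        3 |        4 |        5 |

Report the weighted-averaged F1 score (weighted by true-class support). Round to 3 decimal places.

Per-class F1 score (2·TP/(2·TP+FP+FN)):
  class_0: TP=11, FP=0+2+3=5, FN=1+1+0=2 → 22/29 = 0.7586
  class_1: TP=12, FP=1+2+3=6, FN=0+0+1=1 → 24/31 = 0.7742
  class_2: TP=7, FP=1+0+4=5, FN=2+2+5=9 → 14/28 = 0.5000
  class_3: TP=5, FP=0+1+5=6, FN=3+3+4=10 → 10/26 = 0.3846
Weighted-F1 score = Σ (supportᵢ/N)·F1 scoreᵢ with N=57: (13/57)·0.7586 + (13/57)·0.7742 + (16/57)·0.5000 + (15/57)·0.3846 = 0.591

0.591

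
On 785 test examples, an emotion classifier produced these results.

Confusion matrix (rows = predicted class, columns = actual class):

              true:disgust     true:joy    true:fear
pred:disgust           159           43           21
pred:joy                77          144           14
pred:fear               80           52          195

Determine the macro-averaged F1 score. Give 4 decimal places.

Per-class F1 score (2·TP/(2·TP+FP+FN)):
  disgust: TP=159, FP=43+21=64, FN=77+80=157 → 318/539 = 0.58998
  joy: TP=144, FP=77+14=91, FN=43+52=95 → 288/474 = 0.60759
  fear: TP=195, FP=80+52=132, FN=21+14=35 → 390/557 = 0.70018
Macro-F1 score = mean = (0.58998 + 0.60759 + 0.70018) / 3 = 0.6326

0.6326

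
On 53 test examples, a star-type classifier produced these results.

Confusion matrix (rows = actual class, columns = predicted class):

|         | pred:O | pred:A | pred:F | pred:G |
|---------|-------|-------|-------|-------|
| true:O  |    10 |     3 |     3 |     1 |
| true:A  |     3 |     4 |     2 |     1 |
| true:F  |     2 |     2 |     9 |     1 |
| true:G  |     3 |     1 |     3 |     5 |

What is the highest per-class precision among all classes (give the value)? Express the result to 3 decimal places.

0.625

Per-class precision (TP/(TP+FP)):
  O: TP=10, FP=3+2+3=8 → 10/18 = 0.5556
  A: TP=4, FP=3+2+1=6 → 4/10 = 0.4000
  F: TP=9, FP=3+2+3=8 → 9/17 = 0.5294
  G: TP=5, FP=1+1+1=3 → 5/8 = 0.6250
Highest is class 'G' with precision = 0.625.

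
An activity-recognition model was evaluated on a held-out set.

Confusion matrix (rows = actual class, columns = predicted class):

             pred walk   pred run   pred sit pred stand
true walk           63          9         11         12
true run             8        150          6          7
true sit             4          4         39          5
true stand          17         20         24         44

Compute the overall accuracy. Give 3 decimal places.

Accuracy = trace / total = (63+150+39+44=296) / 423 = 296/423 = 0.700

0.700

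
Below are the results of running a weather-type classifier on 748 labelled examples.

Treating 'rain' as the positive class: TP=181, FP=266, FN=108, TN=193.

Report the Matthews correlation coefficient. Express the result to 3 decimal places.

MCC = (TP·TN − FP·FN) / √((TP+FP)(TP+FN)(TN+FP)(TN+FN))
Numerator = 181·193 − 266·108 = 6205
Denominator = √(447·289·459·301) = √17847794097 = 133595.6365
MCC = 6205 / 133595.6365 = 0.046

0.046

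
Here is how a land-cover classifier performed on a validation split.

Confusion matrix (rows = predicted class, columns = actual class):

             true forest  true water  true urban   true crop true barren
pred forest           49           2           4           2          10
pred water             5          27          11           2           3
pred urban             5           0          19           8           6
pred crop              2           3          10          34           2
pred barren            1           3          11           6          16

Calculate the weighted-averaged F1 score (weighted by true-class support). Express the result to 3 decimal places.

Per-class F1 score (2·TP/(2·TP+FP+FN)):
  forest: TP=49, FP=2+4+2+10=18, FN=5+5+2+1=13 → 98/129 = 0.7597
  water: TP=27, FP=5+11+2+3=21, FN=2+0+3+3=8 → 54/83 = 0.6506
  urban: TP=19, FP=5+0+8+6=19, FN=4+11+10+11=36 → 38/93 = 0.4086
  crop: TP=34, FP=2+3+10+2=17, FN=2+2+8+6=18 → 68/103 = 0.6602
  barren: TP=16, FP=1+3+11+6=21, FN=10+3+6+2=21 → 32/74 = 0.4324
Weighted-F1 score = Σ (supportᵢ/N)·F1 scoreᵢ with N=241: (62/241)·0.7597 + (35/241)·0.6506 + (55/241)·0.4086 + (52/241)·0.6602 + (37/241)·0.4324 = 0.592

0.592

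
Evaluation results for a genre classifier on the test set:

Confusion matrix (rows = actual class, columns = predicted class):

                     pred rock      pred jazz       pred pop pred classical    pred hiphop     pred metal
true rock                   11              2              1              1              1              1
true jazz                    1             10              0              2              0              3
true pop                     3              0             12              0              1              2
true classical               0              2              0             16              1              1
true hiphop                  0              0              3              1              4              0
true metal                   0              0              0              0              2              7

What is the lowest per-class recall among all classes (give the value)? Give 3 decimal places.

0.500

Per-class recall (TP/(TP+FN)):
  rock: TP=11, FN=2+1+1+1+1=6 → 11/17 = 0.6471
  jazz: TP=10, FN=1+0+2+0+3=6 → 10/16 = 0.6250
  pop: TP=12, FN=3+0+0+1+2=6 → 12/18 = 0.6667
  classical: TP=16, FN=0+2+0+1+1=4 → 16/20 = 0.8000
  hiphop: TP=4, FN=0+0+3+1+0=4 → 4/8 = 0.5000
  metal: TP=7, FN=0+0+0+0+2=2 → 7/9 = 0.7778
Lowest is class 'hiphop' with recall = 0.500.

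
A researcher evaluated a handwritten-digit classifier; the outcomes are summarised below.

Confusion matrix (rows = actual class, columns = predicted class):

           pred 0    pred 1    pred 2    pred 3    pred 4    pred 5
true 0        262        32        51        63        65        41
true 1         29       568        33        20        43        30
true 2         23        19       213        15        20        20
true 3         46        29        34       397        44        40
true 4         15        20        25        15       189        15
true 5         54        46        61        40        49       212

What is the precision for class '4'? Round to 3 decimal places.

One-vs-rest for '4': TP = diagonal; FP = other classes predicted '4'; FN = '4' predicted as other.
precision = TP/(TP+FP).
4: TP=189, FP=65+43+20+44+49=221 → 189/410 = 0.4610

0.461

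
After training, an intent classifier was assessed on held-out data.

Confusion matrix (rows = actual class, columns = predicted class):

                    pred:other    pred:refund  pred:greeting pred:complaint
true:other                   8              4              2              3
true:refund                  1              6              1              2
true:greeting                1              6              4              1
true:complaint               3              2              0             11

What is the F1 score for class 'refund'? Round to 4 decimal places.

0.4286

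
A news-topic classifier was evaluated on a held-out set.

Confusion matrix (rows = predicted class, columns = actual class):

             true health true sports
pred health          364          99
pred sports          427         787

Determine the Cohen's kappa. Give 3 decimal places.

Observed agreement pₒ = trace/N = 1151/1677 = 0.6863
Expected agreement pₑ = Σ (rowᵢ·colᵢ)/N² = (791·463 + 886·1214)/1677² = 0.5127
κ = (pₒ − pₑ)/(1 − pₑ) = (0.6863 − 0.5127)/(1 − 0.5127) = 0.356

0.356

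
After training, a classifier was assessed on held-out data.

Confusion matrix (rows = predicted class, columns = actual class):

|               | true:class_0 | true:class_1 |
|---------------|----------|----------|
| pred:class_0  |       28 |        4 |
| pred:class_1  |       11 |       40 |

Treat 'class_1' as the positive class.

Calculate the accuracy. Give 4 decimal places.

Accuracy = (TP+TN)/N = (40+28)/83 = 0.8193

0.8193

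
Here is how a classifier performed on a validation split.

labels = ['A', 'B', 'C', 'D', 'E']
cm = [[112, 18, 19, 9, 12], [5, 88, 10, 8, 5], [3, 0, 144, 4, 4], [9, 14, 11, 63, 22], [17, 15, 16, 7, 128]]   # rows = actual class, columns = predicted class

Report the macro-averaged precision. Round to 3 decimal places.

0.716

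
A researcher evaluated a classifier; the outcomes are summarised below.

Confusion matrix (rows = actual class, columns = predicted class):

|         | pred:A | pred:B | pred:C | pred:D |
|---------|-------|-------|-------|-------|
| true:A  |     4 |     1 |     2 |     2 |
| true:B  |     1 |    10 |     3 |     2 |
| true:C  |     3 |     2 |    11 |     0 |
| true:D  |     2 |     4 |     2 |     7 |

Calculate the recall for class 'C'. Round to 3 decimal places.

Treat 'C' as positive and all other classes as negative.
recall = TP/(TP+FN).
C: TP=11, FN=3+2+0=5 → 11/16 = 0.6875

0.688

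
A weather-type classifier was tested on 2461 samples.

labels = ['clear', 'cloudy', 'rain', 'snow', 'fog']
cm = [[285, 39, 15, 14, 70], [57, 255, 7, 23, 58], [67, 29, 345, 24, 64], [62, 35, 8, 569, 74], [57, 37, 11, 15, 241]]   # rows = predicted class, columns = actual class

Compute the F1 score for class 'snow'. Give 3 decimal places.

0.817

One-vs-rest for 'snow': TP = diagonal; FP = other classes predicted 'snow'; FN = 'snow' predicted as other.
F1 score = 2·TP/(2·TP+FP+FN).
snow: TP=569, FP=62+35+8+74=179, FN=14+23+24+15=76 → 1138/1393 = 0.8169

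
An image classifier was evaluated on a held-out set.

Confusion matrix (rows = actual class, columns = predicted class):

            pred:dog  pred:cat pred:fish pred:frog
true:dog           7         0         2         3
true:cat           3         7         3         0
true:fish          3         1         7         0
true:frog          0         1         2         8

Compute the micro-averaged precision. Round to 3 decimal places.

0.617

Micro-averaging pools counts across classes: ΣTP=29, ΣFP=18, ΣFN=18.
Micro-precision = TP/(TP+FP) on pooled counts = 0.617 (equals overall accuracy in single-label multiclass).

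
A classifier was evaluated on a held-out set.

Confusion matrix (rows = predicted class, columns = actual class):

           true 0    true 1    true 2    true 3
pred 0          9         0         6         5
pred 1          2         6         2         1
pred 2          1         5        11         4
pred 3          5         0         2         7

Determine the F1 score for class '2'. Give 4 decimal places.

0.5238

Take TP from the diagonal, FP from the rest of the '2' prediction marginal, FN from the rest of the '2' actual marginal.
F1 score = 2·TP/(2·TP+FP+FN).
2: TP=11, FP=1+5+4=10, FN=6+2+2=10 → 22/42 = 0.52381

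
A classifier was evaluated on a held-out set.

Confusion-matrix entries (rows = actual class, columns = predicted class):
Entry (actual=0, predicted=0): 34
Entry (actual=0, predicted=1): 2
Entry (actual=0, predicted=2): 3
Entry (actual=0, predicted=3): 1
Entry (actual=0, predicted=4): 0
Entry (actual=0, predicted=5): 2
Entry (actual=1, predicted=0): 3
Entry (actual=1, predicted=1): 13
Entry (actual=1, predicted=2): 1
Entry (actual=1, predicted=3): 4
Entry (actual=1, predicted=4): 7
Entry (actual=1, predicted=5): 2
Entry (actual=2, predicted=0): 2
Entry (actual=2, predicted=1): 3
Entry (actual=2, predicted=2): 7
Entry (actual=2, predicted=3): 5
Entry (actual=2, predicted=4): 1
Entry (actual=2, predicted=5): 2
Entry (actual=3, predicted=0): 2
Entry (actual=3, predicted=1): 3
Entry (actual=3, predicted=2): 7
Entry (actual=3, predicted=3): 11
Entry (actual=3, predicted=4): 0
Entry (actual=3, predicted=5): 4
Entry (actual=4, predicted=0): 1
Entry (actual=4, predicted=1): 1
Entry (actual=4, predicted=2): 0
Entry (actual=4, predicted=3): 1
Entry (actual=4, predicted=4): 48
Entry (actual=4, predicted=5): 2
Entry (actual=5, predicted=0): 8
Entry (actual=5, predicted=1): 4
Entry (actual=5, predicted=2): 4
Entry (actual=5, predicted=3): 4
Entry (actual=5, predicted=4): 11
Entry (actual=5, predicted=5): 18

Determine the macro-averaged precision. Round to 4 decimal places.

0.5396

Per-class precision (TP/(TP+FP)):
  0: TP=34, FP=3+2+2+1+8=16 → 34/50 = 0.68000
  1: TP=13, FP=2+3+3+1+4=13 → 13/26 = 0.50000
  2: TP=7, FP=3+1+7+0+4=15 → 7/22 = 0.31818
  3: TP=11, FP=1+4+5+1+4=15 → 11/26 = 0.42308
  4: TP=48, FP=0+7+1+0+11=19 → 48/67 = 0.71642
  5: TP=18, FP=2+2+2+4+2=12 → 18/30 = 0.60000
Macro-precision = mean = (0.68000 + 0.50000 + 0.31818 + 0.42308 + 0.71642 + 0.60000) / 6 = 0.5396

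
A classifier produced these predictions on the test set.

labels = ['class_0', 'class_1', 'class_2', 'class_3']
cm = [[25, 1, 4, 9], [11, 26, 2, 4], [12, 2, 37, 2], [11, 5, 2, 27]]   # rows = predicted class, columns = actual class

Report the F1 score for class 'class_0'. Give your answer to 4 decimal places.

0.5102

F1 score = 2·TP/(2·TP+FP+FN).
class_0: TP=25, FP=1+4+9=14, FN=11+12+11=34 → 50/98 = 0.51020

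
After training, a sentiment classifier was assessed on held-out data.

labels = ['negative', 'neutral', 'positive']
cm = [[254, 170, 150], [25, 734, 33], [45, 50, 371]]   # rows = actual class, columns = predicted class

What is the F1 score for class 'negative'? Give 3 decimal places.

F1 score = 2·TP/(2·TP+FP+FN).
negative: TP=254, FP=25+45=70, FN=170+150=320 → 508/898 = 0.5657

0.566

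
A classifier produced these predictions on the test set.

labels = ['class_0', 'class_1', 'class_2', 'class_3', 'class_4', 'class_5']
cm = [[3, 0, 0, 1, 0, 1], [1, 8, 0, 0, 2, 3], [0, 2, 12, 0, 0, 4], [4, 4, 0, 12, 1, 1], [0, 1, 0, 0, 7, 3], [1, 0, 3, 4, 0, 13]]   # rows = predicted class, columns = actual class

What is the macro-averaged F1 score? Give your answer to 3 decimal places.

0.592

Per-class F1 score (2·TP/(2·TP+FP+FN)):
  class_0: TP=3, FP=0+0+1+0+1=2, FN=1+0+4+0+1=6 → 6/14 = 0.4286
  class_1: TP=8, FP=1+0+0+2+3=6, FN=0+2+4+1+0=7 → 16/29 = 0.5517
  class_2: TP=12, FP=0+2+0+0+4=6, FN=0+0+0+0+3=3 → 24/33 = 0.7273
  class_3: TP=12, FP=4+4+0+1+1=10, FN=1+0+0+0+4=5 → 24/39 = 0.6154
  class_4: TP=7, FP=0+1+0+0+3=4, FN=0+2+0+1+0=3 → 14/21 = 0.6667
  class_5: TP=13, FP=1+0+3+4+0=8, FN=1+3+4+1+3=12 → 26/46 = 0.5652
Macro-F1 score = mean = (0.4286 + 0.5517 + 0.7273 + 0.6154 + 0.6667 + 0.5652) / 6 = 0.592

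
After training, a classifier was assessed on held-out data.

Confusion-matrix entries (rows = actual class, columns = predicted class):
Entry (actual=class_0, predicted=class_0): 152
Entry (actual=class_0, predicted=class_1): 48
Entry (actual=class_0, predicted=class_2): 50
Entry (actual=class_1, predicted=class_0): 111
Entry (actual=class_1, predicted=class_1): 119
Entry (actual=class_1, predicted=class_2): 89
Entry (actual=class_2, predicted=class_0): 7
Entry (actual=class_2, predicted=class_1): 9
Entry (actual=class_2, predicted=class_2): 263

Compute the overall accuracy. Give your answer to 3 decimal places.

Accuracy = trace / total = (152+119+263=534) / 848 = 534/848 = 0.630

0.630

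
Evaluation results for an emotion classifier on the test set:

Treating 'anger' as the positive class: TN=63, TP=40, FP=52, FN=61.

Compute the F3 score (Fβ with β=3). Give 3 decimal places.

0.400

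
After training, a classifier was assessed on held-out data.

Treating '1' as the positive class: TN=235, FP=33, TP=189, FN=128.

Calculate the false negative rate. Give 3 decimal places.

FNR = FN/(FN+TP) = 128/(128+189) = 0.404

0.404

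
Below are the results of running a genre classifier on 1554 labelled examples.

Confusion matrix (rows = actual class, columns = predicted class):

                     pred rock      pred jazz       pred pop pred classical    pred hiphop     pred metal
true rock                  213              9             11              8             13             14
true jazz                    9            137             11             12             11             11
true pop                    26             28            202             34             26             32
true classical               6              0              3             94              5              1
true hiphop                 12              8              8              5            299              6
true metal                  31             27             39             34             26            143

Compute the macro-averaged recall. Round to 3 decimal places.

0.719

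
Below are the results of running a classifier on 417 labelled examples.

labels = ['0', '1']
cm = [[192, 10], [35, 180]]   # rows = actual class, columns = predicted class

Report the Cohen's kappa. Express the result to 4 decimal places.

Observed agreement pₒ = trace/N = 372/417 = 0.89209
Expected agreement pₑ = Σ (rowᵢ·colᵢ)/N² = (202·227 + 215·190)/417² = 0.49862
κ = (pₒ − pₑ)/(1 − pₑ) = (0.89209 − 0.49862)/(1 − 0.49862) = 0.7848

0.7848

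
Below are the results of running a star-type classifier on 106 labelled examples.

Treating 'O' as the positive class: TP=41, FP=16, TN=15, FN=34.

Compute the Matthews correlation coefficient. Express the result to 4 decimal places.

MCC = (TP·TN − FP·FN) / √((TP+FP)(TP+FN)(TN+FP)(TN+FN))
Numerator = 41·15 − 16·34 = 71
Denominator = √(57·75·31·49) = √6493725 = 2548.2788
MCC = 71 / 2548.2788 = 0.0279

0.0279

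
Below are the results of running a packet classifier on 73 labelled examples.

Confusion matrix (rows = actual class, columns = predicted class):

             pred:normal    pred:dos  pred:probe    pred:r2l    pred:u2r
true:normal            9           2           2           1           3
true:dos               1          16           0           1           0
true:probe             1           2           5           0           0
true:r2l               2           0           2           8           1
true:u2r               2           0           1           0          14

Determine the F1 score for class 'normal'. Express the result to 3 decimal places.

0.563

One-vs-rest for 'normal': TP = diagonal; FP = other classes predicted 'normal'; FN = 'normal' predicted as other.
F1 score = 2·TP/(2·TP+FP+FN).
normal: TP=9, FP=1+1+2+2=6, FN=2+2+1+3=8 → 18/32 = 0.5625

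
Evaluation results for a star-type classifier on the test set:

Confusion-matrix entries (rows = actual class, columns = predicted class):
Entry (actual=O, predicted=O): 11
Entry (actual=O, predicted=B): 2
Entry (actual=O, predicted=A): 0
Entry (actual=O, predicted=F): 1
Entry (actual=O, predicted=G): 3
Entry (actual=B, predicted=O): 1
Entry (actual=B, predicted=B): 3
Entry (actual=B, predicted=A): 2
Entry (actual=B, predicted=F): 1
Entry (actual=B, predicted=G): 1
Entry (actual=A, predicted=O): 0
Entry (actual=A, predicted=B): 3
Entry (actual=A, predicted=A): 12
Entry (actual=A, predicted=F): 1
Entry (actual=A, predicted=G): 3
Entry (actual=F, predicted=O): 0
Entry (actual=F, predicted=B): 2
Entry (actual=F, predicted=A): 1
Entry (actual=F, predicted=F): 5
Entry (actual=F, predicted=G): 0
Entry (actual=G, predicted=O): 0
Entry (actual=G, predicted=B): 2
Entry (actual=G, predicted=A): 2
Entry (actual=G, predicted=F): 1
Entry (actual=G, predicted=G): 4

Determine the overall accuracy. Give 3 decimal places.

Accuracy = trace / total = (11+3+12+5+4=35) / 61 = 35/61 = 0.574

0.574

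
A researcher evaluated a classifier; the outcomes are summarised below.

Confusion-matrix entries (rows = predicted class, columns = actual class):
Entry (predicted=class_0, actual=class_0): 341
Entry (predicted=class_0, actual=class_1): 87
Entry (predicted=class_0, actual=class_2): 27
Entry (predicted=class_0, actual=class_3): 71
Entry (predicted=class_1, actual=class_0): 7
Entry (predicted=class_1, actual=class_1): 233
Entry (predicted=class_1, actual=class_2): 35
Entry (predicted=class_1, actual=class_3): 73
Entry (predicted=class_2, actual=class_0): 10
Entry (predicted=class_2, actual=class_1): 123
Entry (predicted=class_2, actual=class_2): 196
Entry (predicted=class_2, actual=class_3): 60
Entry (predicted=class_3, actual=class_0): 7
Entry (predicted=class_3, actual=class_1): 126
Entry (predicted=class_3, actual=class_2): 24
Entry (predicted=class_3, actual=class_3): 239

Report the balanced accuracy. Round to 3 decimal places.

0.645

Balanced accuracy = mean of per-class recall.
  class_0: recall = 341/365 = 0.9342
  class_1: recall = 233/569 = 0.4095
  class_2: recall = 196/282 = 0.6950
  class_3: recall = 239/443 = 0.5395
Mean = (0.9342 + 0.4095 + 0.6950 + 0.5395) / 4 = 0.645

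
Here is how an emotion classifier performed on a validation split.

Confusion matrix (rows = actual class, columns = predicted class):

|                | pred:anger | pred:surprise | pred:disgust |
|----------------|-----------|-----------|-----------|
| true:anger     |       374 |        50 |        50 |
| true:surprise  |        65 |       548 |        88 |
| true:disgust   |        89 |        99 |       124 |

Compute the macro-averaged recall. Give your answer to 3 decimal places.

0.656

Per-class recall (TP/(TP+FN)):
  anger: TP=374, FN=50+50=100 → 374/474 = 0.7890
  surprise: TP=548, FN=65+88=153 → 548/701 = 0.7817
  disgust: TP=124, FN=89+99=188 → 124/312 = 0.3974
Macro-recall = mean = (0.7890 + 0.7817 + 0.3974) / 3 = 0.656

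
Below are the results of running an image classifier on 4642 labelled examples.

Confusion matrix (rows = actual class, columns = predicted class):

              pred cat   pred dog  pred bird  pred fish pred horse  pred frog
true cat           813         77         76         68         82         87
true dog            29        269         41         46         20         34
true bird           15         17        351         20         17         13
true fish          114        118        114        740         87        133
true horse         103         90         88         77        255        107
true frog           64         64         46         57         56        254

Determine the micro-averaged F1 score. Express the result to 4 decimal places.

0.5778

Micro-averaging pools counts across classes: ΣTP=2682, ΣFP=1960, ΣFN=1960.
Micro-F1 score = 2·TP/(2·TP+FP+FN) on pooled counts = 0.5778 (equals overall accuracy in single-label multiclass).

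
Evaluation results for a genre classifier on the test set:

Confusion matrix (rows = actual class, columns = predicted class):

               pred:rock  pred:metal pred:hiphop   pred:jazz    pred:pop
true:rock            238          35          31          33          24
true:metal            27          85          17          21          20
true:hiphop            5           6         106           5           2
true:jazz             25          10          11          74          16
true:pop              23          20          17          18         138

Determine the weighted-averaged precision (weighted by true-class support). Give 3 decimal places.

Per-class precision (TP/(TP+FP)):
  rock: TP=238, FP=27+5+25+23=80 → 238/318 = 0.7484
  metal: TP=85, FP=35+6+10+20=71 → 85/156 = 0.5449
  hiphop: TP=106, FP=31+17+11+17=76 → 106/182 = 0.5824
  jazz: TP=74, FP=33+21+5+18=77 → 74/151 = 0.4901
  pop: TP=138, FP=24+20+2+16=62 → 138/200 = 0.6900
Weighted-precision = Σ (supportᵢ/N)·precisionᵢ with N=1007: (361/1007)·0.7484 + (170/1007)·0.5449 + (124/1007)·0.5824 + (136/1007)·0.4901 + (216/1007)·0.6900 = 0.646

0.646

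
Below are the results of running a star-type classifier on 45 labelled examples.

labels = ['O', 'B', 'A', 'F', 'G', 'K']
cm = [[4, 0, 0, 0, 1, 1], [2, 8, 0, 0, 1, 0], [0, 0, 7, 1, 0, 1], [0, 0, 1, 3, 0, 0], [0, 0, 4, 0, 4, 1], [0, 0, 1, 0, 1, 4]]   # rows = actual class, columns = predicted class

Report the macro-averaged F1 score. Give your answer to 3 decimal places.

Per-class F1 score (2·TP/(2·TP+FP+FN)):
  O: TP=4, FP=2+0+0+0+0=2, FN=0+0+0+1+1=2 → 8/12 = 0.6667
  B: TP=8, FP=0+0+0+0+0=0, FN=2+0+0+1+0=3 → 16/19 = 0.8421
  A: TP=7, FP=0+0+1+4+1=6, FN=0+0+1+0+1=2 → 14/22 = 0.6364
  F: TP=3, FP=0+0+1+0+0=1, FN=0+0+1+0+0=1 → 6/8 = 0.7500
  G: TP=4, FP=1+1+0+0+1=3, FN=0+0+4+0+1=5 → 8/16 = 0.5000
  K: TP=4, FP=1+0+1+0+1=3, FN=0+0+1+0+1=2 → 8/13 = 0.6154
Macro-F1 score = mean = (0.6667 + 0.8421 + 0.6364 + 0.7500 + 0.5000 + 0.6154) / 6 = 0.668

0.668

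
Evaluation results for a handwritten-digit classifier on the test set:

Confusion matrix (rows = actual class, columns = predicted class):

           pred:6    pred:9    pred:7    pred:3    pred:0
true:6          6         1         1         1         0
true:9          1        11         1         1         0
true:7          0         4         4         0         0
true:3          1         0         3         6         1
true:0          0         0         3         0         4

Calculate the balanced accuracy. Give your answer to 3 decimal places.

0.614

Balanced accuracy = mean of per-class recall.
  6: recall = 6/9 = 0.6667
  9: recall = 11/14 = 0.7857
  7: recall = 4/8 = 0.5000
  3: recall = 6/11 = 0.5455
  0: recall = 4/7 = 0.5714
Mean = (0.6667 + 0.7857 + 0.5000 + 0.5455 + 0.5714) / 5 = 0.614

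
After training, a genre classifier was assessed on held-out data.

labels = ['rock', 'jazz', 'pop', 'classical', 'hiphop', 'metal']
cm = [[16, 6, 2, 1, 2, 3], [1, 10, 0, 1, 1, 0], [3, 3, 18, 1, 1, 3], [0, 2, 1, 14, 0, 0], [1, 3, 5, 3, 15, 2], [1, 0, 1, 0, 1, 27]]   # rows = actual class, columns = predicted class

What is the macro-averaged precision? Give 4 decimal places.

0.6720

Per-class precision (TP/(TP+FP)):
  rock: TP=16, FP=1+3+0+1+1=6 → 16/22 = 0.72727
  jazz: TP=10, FP=6+3+2+3+0=14 → 10/24 = 0.41667
  pop: TP=18, FP=2+0+1+5+1=9 → 18/27 = 0.66667
  classical: TP=14, FP=1+1+1+3+0=6 → 14/20 = 0.70000
  hiphop: TP=15, FP=2+1+1+0+1=5 → 15/20 = 0.75000
  metal: TP=27, FP=3+0+3+0+2=8 → 27/35 = 0.77143
Macro-precision = mean = (0.72727 + 0.41667 + 0.66667 + 0.70000 + 0.75000 + 0.77143) / 6 = 0.6720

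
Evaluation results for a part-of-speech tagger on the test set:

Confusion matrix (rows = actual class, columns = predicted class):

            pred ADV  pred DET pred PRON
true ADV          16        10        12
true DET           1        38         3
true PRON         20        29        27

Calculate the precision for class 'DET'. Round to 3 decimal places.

Take TP from the diagonal, FP from the rest of the 'DET' prediction marginal, FN from the rest of the 'DET' actual marginal.
precision = TP/(TP+FP).
DET: TP=38, FP=10+29=39 → 38/77 = 0.4935

0.494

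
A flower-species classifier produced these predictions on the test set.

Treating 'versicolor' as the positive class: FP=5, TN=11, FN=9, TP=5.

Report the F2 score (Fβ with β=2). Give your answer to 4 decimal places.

0.3788

Fβ = (1+β²)·TP / ((1+β²)·TP + β²·FN + FP), with β²=4
= 5·5 / (5·5 + 4·9 + 5) = 0.3788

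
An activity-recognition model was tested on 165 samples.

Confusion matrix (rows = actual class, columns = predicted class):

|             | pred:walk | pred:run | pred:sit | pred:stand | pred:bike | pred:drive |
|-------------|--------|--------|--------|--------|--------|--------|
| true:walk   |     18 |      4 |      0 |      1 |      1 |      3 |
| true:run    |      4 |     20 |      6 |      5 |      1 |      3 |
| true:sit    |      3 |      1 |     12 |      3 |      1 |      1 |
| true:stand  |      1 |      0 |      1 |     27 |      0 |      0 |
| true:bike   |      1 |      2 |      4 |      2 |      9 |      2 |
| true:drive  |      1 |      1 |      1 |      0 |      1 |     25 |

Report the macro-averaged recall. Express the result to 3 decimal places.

Per-class recall (TP/(TP+FN)):
  walk: TP=18, FN=4+0+1+1+3=9 → 18/27 = 0.6667
  run: TP=20, FN=4+6+5+1+3=19 → 20/39 = 0.5128
  sit: TP=12, FN=3+1+3+1+1=9 → 12/21 = 0.5714
  stand: TP=27, FN=1+0+1+0+0=2 → 27/29 = 0.9310
  bike: TP=9, FN=1+2+4+2+2=11 → 9/20 = 0.4500
  drive: TP=25, FN=1+1+1+0+1=4 → 25/29 = 0.8621
Macro-recall = mean = (0.6667 + 0.5128 + 0.5714 + 0.9310 + 0.4500 + 0.8621) / 6 = 0.666

0.666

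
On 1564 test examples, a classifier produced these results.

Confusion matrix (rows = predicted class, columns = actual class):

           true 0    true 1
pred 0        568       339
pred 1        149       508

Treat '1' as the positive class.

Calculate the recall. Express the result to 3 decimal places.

0.600

Recall = TP/(TP+FN) = 508/(508+339) = 508/847 = 0.600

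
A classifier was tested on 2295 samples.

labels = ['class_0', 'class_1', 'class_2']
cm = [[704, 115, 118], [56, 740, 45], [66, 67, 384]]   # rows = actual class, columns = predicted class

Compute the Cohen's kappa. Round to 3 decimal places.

0.688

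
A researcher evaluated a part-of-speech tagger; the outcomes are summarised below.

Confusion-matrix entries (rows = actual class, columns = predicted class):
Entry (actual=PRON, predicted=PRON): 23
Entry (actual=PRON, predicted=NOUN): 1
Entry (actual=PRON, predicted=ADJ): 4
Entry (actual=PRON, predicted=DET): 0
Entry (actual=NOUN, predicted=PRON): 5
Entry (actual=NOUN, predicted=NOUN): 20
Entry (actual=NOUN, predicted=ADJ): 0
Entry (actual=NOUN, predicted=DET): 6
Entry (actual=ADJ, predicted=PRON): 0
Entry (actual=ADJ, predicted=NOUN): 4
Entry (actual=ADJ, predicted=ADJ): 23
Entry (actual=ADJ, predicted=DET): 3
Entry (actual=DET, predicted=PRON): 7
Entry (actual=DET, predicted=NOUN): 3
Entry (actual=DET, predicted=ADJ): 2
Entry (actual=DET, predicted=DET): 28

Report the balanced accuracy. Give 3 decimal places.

0.733

Balanced accuracy = mean of per-class recall.
  PRON: recall = 23/28 = 0.8214
  NOUN: recall = 20/31 = 0.6452
  ADJ: recall = 23/30 = 0.7667
  DET: recall = 28/40 = 0.7000
Mean = (0.8214 + 0.6452 + 0.7667 + 0.7000) / 4 = 0.733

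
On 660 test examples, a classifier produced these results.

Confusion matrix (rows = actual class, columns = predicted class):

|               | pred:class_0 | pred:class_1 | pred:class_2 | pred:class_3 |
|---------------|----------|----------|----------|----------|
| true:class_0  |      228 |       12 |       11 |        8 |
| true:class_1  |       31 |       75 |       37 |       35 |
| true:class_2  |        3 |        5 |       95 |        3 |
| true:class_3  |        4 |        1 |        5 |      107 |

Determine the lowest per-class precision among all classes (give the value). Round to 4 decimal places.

0.6419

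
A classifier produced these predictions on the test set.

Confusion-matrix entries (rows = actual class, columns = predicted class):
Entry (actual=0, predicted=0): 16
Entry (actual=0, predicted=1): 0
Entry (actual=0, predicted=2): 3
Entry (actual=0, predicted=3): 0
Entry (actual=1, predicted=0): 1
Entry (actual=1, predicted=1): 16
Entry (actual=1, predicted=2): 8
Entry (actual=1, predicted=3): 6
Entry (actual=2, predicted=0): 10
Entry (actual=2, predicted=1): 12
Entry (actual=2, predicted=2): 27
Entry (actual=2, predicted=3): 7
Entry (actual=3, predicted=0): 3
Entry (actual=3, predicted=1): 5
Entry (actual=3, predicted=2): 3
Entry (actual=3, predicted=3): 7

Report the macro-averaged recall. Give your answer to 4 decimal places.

Per-class recall (TP/(TP+FN)):
  0: TP=16, FN=0+3+0=3 → 16/19 = 0.84211
  1: TP=16, FN=1+8+6=15 → 16/31 = 0.51613
  2: TP=27, FN=10+12+7=29 → 27/56 = 0.48214
  3: TP=7, FN=3+5+3=11 → 7/18 = 0.38889
Macro-recall = mean = (0.84211 + 0.51613 + 0.48214 + 0.38889) / 4 = 0.5573

0.5573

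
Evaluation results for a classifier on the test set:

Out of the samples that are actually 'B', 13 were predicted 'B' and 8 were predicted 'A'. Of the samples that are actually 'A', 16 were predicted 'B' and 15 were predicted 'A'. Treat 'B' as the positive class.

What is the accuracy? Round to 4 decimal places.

0.5385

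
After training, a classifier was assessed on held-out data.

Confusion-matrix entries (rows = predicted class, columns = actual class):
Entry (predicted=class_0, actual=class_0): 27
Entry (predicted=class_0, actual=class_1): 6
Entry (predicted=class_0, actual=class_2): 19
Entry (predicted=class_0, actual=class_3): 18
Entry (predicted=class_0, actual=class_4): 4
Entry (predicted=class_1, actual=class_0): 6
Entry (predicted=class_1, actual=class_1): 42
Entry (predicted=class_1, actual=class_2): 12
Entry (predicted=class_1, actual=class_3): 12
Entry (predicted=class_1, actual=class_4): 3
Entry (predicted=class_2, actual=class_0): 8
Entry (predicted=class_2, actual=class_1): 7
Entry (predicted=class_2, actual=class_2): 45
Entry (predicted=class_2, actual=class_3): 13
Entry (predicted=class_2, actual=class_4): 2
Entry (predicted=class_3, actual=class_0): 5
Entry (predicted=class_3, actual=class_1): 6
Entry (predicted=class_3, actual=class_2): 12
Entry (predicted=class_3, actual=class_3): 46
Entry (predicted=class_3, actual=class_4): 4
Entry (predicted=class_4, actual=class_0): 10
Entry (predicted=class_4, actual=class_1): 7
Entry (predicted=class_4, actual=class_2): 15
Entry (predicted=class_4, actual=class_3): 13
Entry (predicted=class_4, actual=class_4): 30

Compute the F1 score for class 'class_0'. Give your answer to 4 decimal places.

One-vs-rest for 'class_0': TP = diagonal; FP = other classes predicted 'class_0'; FN = 'class_0' predicted as other.
F1 score = 2·TP/(2·TP+FP+FN).
class_0: TP=27, FP=6+19+18+4=47, FN=6+8+5+10=29 → 54/130 = 0.41538

0.4154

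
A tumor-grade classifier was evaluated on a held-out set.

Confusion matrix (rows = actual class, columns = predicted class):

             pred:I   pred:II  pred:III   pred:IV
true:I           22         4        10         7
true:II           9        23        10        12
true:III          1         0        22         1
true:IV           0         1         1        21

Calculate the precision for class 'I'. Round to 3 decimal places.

0.688

One-vs-rest for 'I': TP = diagonal; FP = other classes predicted 'I'; FN = 'I' predicted as other.
precision = TP/(TP+FP).
I: TP=22, FP=9+1+0=10 → 22/32 = 0.6875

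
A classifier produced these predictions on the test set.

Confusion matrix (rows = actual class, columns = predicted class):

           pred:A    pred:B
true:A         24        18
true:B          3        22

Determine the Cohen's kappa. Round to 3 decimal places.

0.403

Observed agreement pₒ = trace/N = 46/67 = 0.6866
Expected agreement pₑ = Σ (rowᵢ·colᵢ)/N² = (42·27 + 25·40)/67² = 0.4754
κ = (pₒ − pₑ)/(1 − pₑ) = (0.6866 − 0.4754)/(1 − 0.4754) = 0.403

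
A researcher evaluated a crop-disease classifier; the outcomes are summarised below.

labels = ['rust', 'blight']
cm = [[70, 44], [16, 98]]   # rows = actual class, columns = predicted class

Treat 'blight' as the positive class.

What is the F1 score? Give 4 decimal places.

Precision = TP/(TP+FP) = 98/142 = 0.6901
Recall = TP/(TP+FN) = 98/114 = 0.8596
F1 = 2·TP/(2·TP+FP+FN) = 196/256 = 0.7656

0.7656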